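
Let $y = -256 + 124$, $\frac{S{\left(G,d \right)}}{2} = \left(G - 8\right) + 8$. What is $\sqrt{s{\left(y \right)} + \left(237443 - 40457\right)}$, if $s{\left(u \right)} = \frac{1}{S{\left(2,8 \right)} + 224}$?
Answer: $\frac{\sqrt{2560030113}}{114} \approx 443.83$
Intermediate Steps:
$S{\left(G,d \right)} = 2 G$ ($S{\left(G,d \right)} = 2 \left(\left(G - 8\right) + 8\right) = 2 \left(\left(-8 + G\right) + 8\right) = 2 G$)
$y = -132$
$s{\left(u \right)} = \frac{1}{228}$ ($s{\left(u \right)} = \frac{1}{2 \cdot 2 + 224} = \frac{1}{4 + 224} = \frac{1}{228}$)
$\sqrt{s{\left(y \right)} + \left(237443 - 40457\right)} = \sqrt{\frac{1}{228} + \left(237443 - 40457\right)} = \sqrt{\frac{1}{228} + 196986} = \sqrt{\frac{44912809}{228}} = \frac{\sqrt{2560030113}}{114}$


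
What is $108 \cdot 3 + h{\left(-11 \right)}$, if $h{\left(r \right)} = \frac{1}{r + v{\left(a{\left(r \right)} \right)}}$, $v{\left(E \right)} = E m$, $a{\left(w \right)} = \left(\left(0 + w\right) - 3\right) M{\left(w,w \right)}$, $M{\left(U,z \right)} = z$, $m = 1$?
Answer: $\frac{46333}{143} \approx 324.01$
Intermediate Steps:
$a{\left(w \right)} = w \left(-3 + w\right)$ ($a{\left(w \right)} = \left(\left(0 + w\right) - 3\right) w = \left(w - 3\right) w = \left(-3 + w\right) w = w \left(-3 + w\right)$)
$v{\left(E \right)} = E$ ($v{\left(E \right)} = E 1 = E$)
$h{\left(r \right)} = \frac{1}{r + r \left(-3 + r\right)}$
$108 \cdot 3 + h{\left(-11 \right)} = 108 \cdot 3 + \frac{1}{\left(-11\right) \left(-2 - 11\right)} = 324 - \frac{1}{11 \left(-13\right)} = 324 - - \frac{1}{143} = 324 + \frac{1}{143} = \frac{46333}{143}$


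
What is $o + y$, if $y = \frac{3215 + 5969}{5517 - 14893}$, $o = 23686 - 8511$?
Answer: $\frac{4445988}{293} \approx 15174.0$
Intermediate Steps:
$o = 15175$
$y = - \frac{287}{293}$ ($y = \frac{9184}{-9376} = 9184 \left(- \frac{1}{9376}\right) = - \frac{287}{293} \approx -0.97952$)
$o + y = 15175 - \frac{287}{293} = \frac{4445988}{293}$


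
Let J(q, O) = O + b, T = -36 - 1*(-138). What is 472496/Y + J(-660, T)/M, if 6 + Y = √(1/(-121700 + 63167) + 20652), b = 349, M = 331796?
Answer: 55058656409477045/400383650433292 + 472496*√70756066803495/1206716327 ≈ 3431.1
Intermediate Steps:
T = 102 (T = -36 + 138 = 102)
J(q, O) = 349 + O (J(q, O) = O + 349 = 349 + O)
Y = -6 + √70756066803495/58533 (Y = -6 + √(1/(-121700 + 63167) + 20652) = -6 + √(1/(-58533) + 20652) = -6 + √(-1/58533 + 20652) = -6 + √(1208823515/58533) = -6 + √70756066803495/58533 ≈ 137.71)
472496/Y + J(-660, T)/M = 472496/(-6 + √70756066803495/58533) + (349 + 102)/331796 = 472496/(-6 + √70756066803495/58533) + 451*(1/331796) = 472496/(-6 + √70756066803495/58533) + 451/331796 = 451/331796 + 472496/(-6 + √70756066803495/58533)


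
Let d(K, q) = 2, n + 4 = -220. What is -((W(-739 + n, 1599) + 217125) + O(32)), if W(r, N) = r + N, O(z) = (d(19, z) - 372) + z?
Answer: -217423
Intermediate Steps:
n = -224 (n = -4 - 220 = -224)
O(z) = -370 + z (O(z) = (2 - 372) + z = -370 + z)
W(r, N) = N + r
-((W(-739 + n, 1599) + 217125) + O(32)) = -(((1599 + (-739 - 224)) + 217125) + (-370 + 32)) = -(((1599 - 963) + 217125) - 338) = -((636 + 217125) - 338) = -(217761 - 338) = -1*217423 = -217423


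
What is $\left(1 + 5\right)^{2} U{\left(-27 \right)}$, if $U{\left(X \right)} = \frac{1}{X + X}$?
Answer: $- \frac{2}{3} \approx -0.66667$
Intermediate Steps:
$U{\left(X \right)} = \frac{1}{2 X}$
$\left(1 + 5\right)^{2} U{\left(-27 \right)} = \left(1 + 5\right)^{2} \frac{1}{2 \left(-27\right)} = 6^{2} \cdot \frac{1}{2} \left(- \frac{1}{27}\right) = 36 \left(- \frac{1}{54}\right) = - \frac{2}{3}$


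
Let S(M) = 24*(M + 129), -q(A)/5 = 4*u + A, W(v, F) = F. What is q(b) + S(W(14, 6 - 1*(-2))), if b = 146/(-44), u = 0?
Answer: 72701/22 ≈ 3304.6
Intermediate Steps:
b = -73/22 (b = 146*(-1/44) = -73/22 ≈ -3.3182)
q(A) = -5*A (q(A) = -5*(4*0 + A) = -5*(0 + A) = -5*A)
S(M) = 3096 + 24*M (S(M) = 24*(129 + M) = 3096 + 24*M)
q(b) + S(W(14, 6 - 1*(-2))) = -5*(-73/22) + (3096 + 24*(6 - 1*(-2))) = 365/22 + (3096 + 24*(6 + 2)) = 365/22 + (3096 + 24*8) = 365/22 + (3096 + 192) = 365/22 + 3288 = 72701/22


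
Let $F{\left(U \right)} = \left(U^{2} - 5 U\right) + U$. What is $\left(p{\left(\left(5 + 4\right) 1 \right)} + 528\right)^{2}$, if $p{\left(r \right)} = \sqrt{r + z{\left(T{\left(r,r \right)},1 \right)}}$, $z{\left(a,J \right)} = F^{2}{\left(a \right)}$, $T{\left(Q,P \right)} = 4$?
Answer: $281961$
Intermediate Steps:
$F{\left(U \right)} = U^{2} - 4 U$
$z{\left(a,J \right)} = a^{2} \left(-4 + a\right)^{2}$ ($z{\left(a,J \right)} = \left(a \left(-4 + a\right)\right)^{2} = a^{2} \left(-4 + a\right)^{2}$)
$p{\left(r \right)} = \sqrt{r}$ ($p{\left(r \right)} = \sqrt{r + 4^{2} \left(-4 + 4\right)^{2}} = \sqrt{r + 16 \cdot 0^{2}} = \sqrt{r + 16 \cdot 0} = \sqrt{r + 0} = \sqrt{r}$)
$\left(p{\left(\left(5 + 4\right) 1 \right)} + 528\right)^{2} = \left(\sqrt{\left(5 + 4\right) 1} + 528\right)^{2} = \left(\sqrt{9 \cdot 1} + 528\right)^{2} = \left(\sqrt{9} + 528\right)^{2} = \left(3 + 528\right)^{2} = 531^{2} = 281961$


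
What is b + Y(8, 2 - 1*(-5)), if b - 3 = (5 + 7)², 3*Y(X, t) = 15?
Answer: 152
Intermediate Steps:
Y(X, t) = 5 (Y(X, t) = (⅓)*15 = 5)
b = 147 (b = 3 + (5 + 7)² = 3 + 12² = 3 + 144 = 147)
b + Y(8, 2 - 1*(-5)) = 147 + 5 = 152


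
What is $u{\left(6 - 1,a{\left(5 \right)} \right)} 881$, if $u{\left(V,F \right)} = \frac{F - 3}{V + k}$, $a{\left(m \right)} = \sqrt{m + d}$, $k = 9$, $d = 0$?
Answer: $- \frac{2643}{14} + \frac{881 \sqrt{5}}{14} \approx -48.073$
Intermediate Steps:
$a{\left(m \right)} = \sqrt{m}$ ($a{\left(m \right)} = \sqrt{m + 0} = \sqrt{m}$)
$u{\left(V,F \right)} = \frac{-3 + F}{9 + V}$ ($u{\left(V,F \right)} = \frac{F - 3}{V + 9} = \frac{-3 + F}{9 + V}$)
$u{\left(6 - 1,a{\left(5 \right)} \right)} 881 = \frac{-3 + \sqrt{5}}{9 + \left(6 - 1\right)} 881 = \frac{-3 + \sqrt{5}}{9 + 5} \cdot 881 = \frac{-3 + \sqrt{5}}{14} \cdot 881 = \left(- \frac{3}{14} + \frac{\sqrt{5}}{14}\right) 881 = - \frac{2643}{14} + \frac{881 \sqrt{5}}{14}$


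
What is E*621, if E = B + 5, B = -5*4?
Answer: -9315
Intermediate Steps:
B = -20
E = -15 (E = -20 + 5 = -15)
E*621 = -15*621 = -9315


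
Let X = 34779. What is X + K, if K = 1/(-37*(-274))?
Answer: 352589503/10138 ≈ 34779.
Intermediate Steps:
K = 1/10138 ≈ 9.8639e-5
X + K = 34779 + 1/10138 = 352589503/10138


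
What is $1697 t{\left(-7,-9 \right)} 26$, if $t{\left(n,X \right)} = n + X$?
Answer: $-705952$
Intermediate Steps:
$t{\left(n,X \right)} = X + n$
$1697 t{\left(-7,-9 \right)} 26 = 1697 \left(-9 - 7\right) 26 = 1697 \left(\left(-16\right) 26\right) = 1697 \left(-416\right) = -705952$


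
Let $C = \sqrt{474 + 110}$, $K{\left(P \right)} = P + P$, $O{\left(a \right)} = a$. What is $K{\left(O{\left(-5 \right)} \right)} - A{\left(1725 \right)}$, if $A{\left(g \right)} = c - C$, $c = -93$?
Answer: $83 + 2 \sqrt{146} \approx 107.17$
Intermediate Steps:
$K{\left(P \right)} = 2 P$
$C = 2 \sqrt{146}$ ($C = \sqrt{584} = 2 \sqrt{146} \approx 24.166$)
$A{\left(g \right)} = -93 - 2 \sqrt{146}$
$K{\left(O{\left(-5 \right)} \right)} - A{\left(1725 \right)} = 2 \left(-5\right) - \left(-93 - 2 \sqrt{146}\right) = -10 + \left(93 + 2 \sqrt{146}\right) = 83 + 2 \sqrt{146}$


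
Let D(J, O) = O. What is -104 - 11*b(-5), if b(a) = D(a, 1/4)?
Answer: -427/4 ≈ -106.75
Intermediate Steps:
b(a) = 1/4
-104 - 11*b(-5) = -104 - 11*1/4 = -104 - 11/4 = -427/4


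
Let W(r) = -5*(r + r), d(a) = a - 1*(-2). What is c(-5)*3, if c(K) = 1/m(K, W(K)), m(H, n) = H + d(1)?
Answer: -3/2 ≈ -1.5000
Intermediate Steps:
d(a) = 2 + a (d(a) = a + 2 = 2 + a)
W(r) = -10*r
m(H, n) = 3 + H (m(H, n) = H + (2 + 1) = H + 3 = 3 + H)
c(K) = 1/(3 + K)
c(-5)*3 = 3/(3 - 5) = 3/(-2) = -½*3 = -3/2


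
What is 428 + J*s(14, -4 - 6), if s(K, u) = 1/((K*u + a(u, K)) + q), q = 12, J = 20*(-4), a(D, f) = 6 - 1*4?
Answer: 27004/63 ≈ 428.63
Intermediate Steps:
a(D, f) = 2 (a(D, f) = 6 - 4 = 2)
J = -80
s(K, u) = 1/(14 + K*u) (s(K, u) = 1/((K*u + 2) + 12) = 1/((2 + K*u) + 12) = 1/(14 + K*u))
428 + J*s(14, -4 - 6) = 428 - 80/(14 + 14*(-4 - 6)) = 428 - 80/(14 + 14*(-10)) = 428 - 80/(14 - 140) = 428 - 80/(-126) = 428 - 80*(-1/126) = 428 + 40/63 = 27004/63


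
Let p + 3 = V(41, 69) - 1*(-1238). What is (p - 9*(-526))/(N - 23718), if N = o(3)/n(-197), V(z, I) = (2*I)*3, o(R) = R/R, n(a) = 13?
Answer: -82979/308333 ≈ -0.26912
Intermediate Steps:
o(R) = 1
V(z, I) = 6*I
p = 1649 (p = -3 + (6*69 - 1*(-1238)) = -3 + (414 + 1238) = -3 + 1652 = 1649)
N = 1/13 ≈ 0.076923
(p - 9*(-526))/(N - 23718) = (1649 - 9*(-526))/(1/13 - 23718) = (1649 + 4734)/(-308333/13) = 6383*(-13/308333) = -82979/308333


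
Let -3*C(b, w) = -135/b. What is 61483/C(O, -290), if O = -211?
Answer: -12972913/45 ≈ -2.8829e+5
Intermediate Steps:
C(b, w) = 45/b (C(b, w) = -(-45)/b = 45/b)
61483/C(O, -290) = 61483/((45/(-211))) = 61483/((45*(-1/211))) = 61483/(-45/211) = 61483*(-211/45) = -12972913/45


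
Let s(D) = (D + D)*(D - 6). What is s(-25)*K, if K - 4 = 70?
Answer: 114700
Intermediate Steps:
K = 74 (K = 4 + 70 = 74)
s(D) = 2*D*(-6 + D) (s(D) = (2*D)*(-6 + D) = 2*D*(-6 + D))
s(-25)*K = (2*(-25)*(-6 - 25))*74 = (2*(-25)*(-31))*74 = 1550*74 = 114700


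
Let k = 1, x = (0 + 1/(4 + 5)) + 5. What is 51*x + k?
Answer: 785/3 ≈ 261.67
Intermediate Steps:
x = 46/9 (x = (0 + 1/9) + 5 = (0 + ⅑) + 5 = ⅑ + 5 = 46/9 ≈ 5.1111)
51*x + k = 51*(46/9) + 1 = 782/3 + 1 = 785/3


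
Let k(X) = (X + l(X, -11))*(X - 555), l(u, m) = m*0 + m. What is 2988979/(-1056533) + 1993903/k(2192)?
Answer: -8564918438464/3772136600301 ≈ -2.2706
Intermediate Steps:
l(u, m) = m (l(u, m) = 0 + m = m)
k(X) = (-555 + X)*(-11 + X) (k(X) = (X - 11)*(X - 555) = (-11 + X)*(-555 + X) = (-555 + X)*(-11 + X))
2988979/(-1056533) + 1993903/k(2192) = 2988979/(-1056533) + 1993903/(6105 + 2192**2 - 566*2192) = 2988979*(-1/1056533) + 1993903/(6105 + 4804864 - 1240672) = -2988979/1056533 + 1993903/3570297 = -8564918438464/3772136600301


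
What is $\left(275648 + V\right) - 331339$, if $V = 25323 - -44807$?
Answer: $14439$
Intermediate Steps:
$V = 70130$ ($V = 25323 + 44807 = 70130$)
$\left(275648 + V\right) - 331339 = \left(275648 + 70130\right) - 331339 = 345778 - 331339 = 14439$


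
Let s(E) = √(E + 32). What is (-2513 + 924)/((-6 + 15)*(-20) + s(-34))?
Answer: 143010/16201 + 1589*I*√2/32402 ≈ 8.8272 + 0.069353*I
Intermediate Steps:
s(E) = √(32 + E)
(-2513 + 924)/((-6 + 15)*(-20) + s(-34)) = (-2513 + 924)/((-6 + 15)*(-20) + √(32 - 34)) = -1589/(9*(-20) + √(-2)) = -1589/(-180 + I*√2)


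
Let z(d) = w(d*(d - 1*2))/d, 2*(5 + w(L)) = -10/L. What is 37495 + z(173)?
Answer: 191893975285/5117859 ≈ 37495.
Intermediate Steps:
w(L) = -5 - 5/L (w(L) = -5 + (-10/L)/2 = -5 - 5/L)
z(d) = (-5 - 5/(d*(-2 + d)))/d (z(d) = (-5 - 5*1/(d*(d - 1*2)))/d = (-5 - 5*1/(d*(d - 2)))/d = (-5 - 5*1/(d*(-2 + d)))/d = (-5 - 5/(d*(-2 + d)))/d)
37495 + z(173) = 37495 + 5*(-1 - 1*173*(-2 + 173))/(173**2*(-2 + 173)) = 37495 + 5*(1/29929)*(-1 - 1*173*171)/171 = 37495 + 5*(1/29929)*(1/171)*(-1 - 29583) = 37495 + 5*(1/29929)*(1/171)*(-29584) = 37495 - 147920/5117859 = 191893975285/5117859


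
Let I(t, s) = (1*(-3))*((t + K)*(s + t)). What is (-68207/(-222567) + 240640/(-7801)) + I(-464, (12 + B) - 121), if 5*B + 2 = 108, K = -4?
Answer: -6725846915917577/8681225835 ≈ -7.7476e+5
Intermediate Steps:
B = 106/5 (B = -⅖ + (⅕)*108 = -⅖ + 108/5 = 106/5 ≈ 21.200)
I(t, s) = -3*(-4 + t)*(s + t) (I(t, s) = (1*(-3))*((t - 4)*(s + t)) = -3*(-4 + t)*(s + t))
(-68207/(-222567) + 240640/(-7801)) + I(-464, (12 + B) - 121) = (-68207/(-222567) + 240640/(-7801)) + (-3*(-464)² + 12*((12 + 106/5) - 121) + 12*(-464) - 3*((12 + 106/5) - 121)*(-464)) = (-68207*(-1/222567) + 240640*(-1/7801)) + (-3*215296 + 12*(166/5 - 121) - 5568 - 3*(166/5 - 121)*(-464)) = (68207/222567 - 240640/7801) + (-645888 + 12*(-439/5) - 5568 - 3*(-439/5)*(-464)) = -53026440073/1736245167 + (-645888 - 5268/5 - 5568 - 611088/5) = -53026440073/1736245167 - 3873636/5 = -6725846915917577/8681225835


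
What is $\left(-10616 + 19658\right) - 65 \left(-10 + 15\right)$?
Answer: $8717$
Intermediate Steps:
$\left(-10616 + 19658\right) - 65 \left(-10 + 15\right) = 9042 - 325 = 8717$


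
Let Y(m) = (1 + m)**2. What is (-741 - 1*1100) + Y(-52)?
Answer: 760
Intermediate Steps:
(-741 - 1*1100) + Y(-52) = (-741 - 1*1100) + (1 - 52)**2 = (-741 - 1100) + (-51)**2 = -1841 + 2601 = 760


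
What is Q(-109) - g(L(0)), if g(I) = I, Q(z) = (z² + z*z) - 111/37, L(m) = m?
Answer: 23759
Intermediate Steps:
Q(z) = -3 + 2*z² (Q(z) = (z² + z²) - 111*1/37 = 2*z² - 3 = -3 + 2*z²)
Q(-109) - g(L(0)) = (-3 + 2*(-109)²) - 1*0 = (-3 + 2*11881) + 0 = (-3 + 23762) + 0 = 23759 + 0 = 23759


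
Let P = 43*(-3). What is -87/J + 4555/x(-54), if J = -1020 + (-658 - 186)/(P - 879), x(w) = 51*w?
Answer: -1109477399/707307066 ≈ -1.5686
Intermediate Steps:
P = -129
J = -256829/252 (J = -1020 + (-658 - 186)/(-129 - 879) = -1020 - 844/(-1008) = -1020 - 844*(-1/1008) = -1020 + 211/252 = -256829/252 ≈ -1019.2)
-87/J + 4555/x(-54) = -87/(-256829/252) + 4555/((51*(-54))) = -87*(-252/256829) + 4555/(-2754) = 21924/256829 + 4555*(-1/2754) = 21924/256829 - 4555/2754 = -1109477399/707307066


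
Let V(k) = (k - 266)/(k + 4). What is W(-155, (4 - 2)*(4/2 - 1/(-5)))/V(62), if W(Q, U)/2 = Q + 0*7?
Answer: 1705/17 ≈ 100.29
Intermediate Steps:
W(Q, U) = 2*Q (W(Q, U) = 2*(Q + 0*7) = 2*(Q + 0) = 2*Q)
V(k) = (-266 + k)/(4 + k)
W(-155, (4 - 2)*(4/2 - 1/(-5)))/V(62) = (2*(-155))/(((-266 + 62)/(4 + 62))) = -310/(-204/66) = -310/((1/66)*(-204)) = -310/(-34/11) = -310*(-11/34) = 1705/17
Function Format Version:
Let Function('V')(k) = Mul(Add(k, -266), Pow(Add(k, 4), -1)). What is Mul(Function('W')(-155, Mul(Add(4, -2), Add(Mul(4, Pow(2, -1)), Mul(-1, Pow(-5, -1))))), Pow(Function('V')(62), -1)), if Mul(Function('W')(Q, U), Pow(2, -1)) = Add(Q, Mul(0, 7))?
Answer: Rational(1705, 17) ≈ 100.29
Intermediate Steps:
Function('W')(Q, U) = Mul(2, Q) (Function('W')(Q, U) = Mul(2, Add(Q, Mul(0, 7))) = Mul(2, Add(Q, 0)) = Mul(2, Q))
Function('V')(k) = Mul(Pow(Add(4, k), -1), Add(-266, k)) (Function('V')(k) = Mul(Add(-266, k), Pow(Add(4, k), -1)) = Mul(Pow(Add(4, k), -1), Add(-266, k)))
Mul(Function('W')(-155, Mul(Add(4, -2), Add(Mul(4, Pow(2, -1)), Mul(-1, Pow(-5, -1))))), Pow(Function('V')(62), -1)) = Mul(Mul(2, -155), Pow(Mul(Pow(Add(4, 62), -1), Add(-266, 62)), -1)) = Mul(-310, Pow(Mul(Pow(66, -1), -204), -1)) = Mul(-310, Pow(Mul(Rational(1, 66), -204), -1)) = Mul(-310, Pow(Rational(-34, 11), -1)) = Mul(-310, Rational(-11, 34)) = Rational(1705, 17)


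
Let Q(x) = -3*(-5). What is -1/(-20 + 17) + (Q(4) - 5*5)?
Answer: -29/3 ≈ -9.6667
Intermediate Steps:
Q(x) = 15
-1/(-20 + 17) + (Q(4) - 5*5) = -1/(-20 + 17) + (15 - 5*5) = -1/(-3) + (15 - 25) = -1*(-⅓) - 10 = ⅓ - 10 = -29/3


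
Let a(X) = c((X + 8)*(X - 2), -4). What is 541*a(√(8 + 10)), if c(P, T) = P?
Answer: 1082 + 9738*√2 ≈ 14854.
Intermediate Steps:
a(X) = (-2 + X)*(8 + X) (a(X) = (X + 8)*(X - 2) = (8 + X)*(-2 + X) = (-2 + X)*(8 + X))
541*a(√(8 + 10)) = 541*(-16 + (√(8 + 10))² + 6*√(8 + 10)) = 541*(-16 + (√18)² + 6*√18) = 541*(-16 + (3*√2)² + 6*(3*√2)) = 541*(-16 + 18 + 18*√2) = 541*(2 + 18*√2) = 1082 + 9738*√2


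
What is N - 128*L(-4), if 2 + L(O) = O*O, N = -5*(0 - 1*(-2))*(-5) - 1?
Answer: -1743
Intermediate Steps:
N = 49 (N = -5*(0 + 2)*(-5) - 1 = -10*(-5) - 1 = -5*(-10) - 1 = 50 - 1 = 49)
L(O) = -2 + O**2 (L(O) = -2 + O*O = -2 + O**2)
N - 128*L(-4) = 49 - 128*(-2 + (-4)**2) = 49 - 128*(-2 + 16) = 49 - 128*14 = 49 - 1792 = -1743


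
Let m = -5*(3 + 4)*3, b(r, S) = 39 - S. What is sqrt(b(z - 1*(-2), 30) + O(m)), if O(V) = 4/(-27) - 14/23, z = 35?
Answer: sqrt(353211)/207 ≈ 2.8711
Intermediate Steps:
m = -105 (m = -35*3 = -5*21 = -105)
O(V) = -470/621 (O(V) = 4*(-1/27) - 14*1/23 = -4/27 - 14/23 = -470/621)
sqrt(b(z - 1*(-2), 30) + O(m)) = sqrt((39 - 1*30) - 470/621) = sqrt((39 - 30) - 470/621) = sqrt(9 - 470/621) = sqrt(5119/621) = sqrt(353211)/207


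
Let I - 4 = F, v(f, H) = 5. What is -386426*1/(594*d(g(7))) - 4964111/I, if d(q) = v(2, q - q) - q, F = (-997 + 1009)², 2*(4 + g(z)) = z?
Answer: -16274941685/483516 ≈ -33660.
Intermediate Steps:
g(z) = -4 + z/2
F = 144 (F = 12² = 144)
I = 148 (I = 4 + 144 = 148)
d(q) = 5 - q
-386426*1/(594*d(g(7))) - 4964111/I = -386426*1/(594*(5 - (-4 + (½)*7))) - 4964111/148 = -386426*1/(594*(5 - (-4 + 7/2))) - 4964111*1/148 = -386426*1/(594*(5 - 1*(-½))) - 4964111/148 = -386426*1/(594*(5 + ½)) - 4964111/148 = -386426/((11/2)*594) - 4964111/148 = -386426/3267 - 4964111/148 = -16274941685/483516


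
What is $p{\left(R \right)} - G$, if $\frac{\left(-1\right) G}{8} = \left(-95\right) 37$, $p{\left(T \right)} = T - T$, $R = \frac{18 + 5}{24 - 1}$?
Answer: $-28120$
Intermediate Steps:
$R = 1$ ($R = \frac{23}{23} = 23 \cdot \frac{1}{23} = 1$)
$p{\left(T \right)} = 0$
$G = 28120$ ($G = - 8 \left(\left(-95\right) 37\right) = \left(-8\right) \left(-3515\right) = 28120$)
$p{\left(R \right)} - G = 0 - 28120 = -28120$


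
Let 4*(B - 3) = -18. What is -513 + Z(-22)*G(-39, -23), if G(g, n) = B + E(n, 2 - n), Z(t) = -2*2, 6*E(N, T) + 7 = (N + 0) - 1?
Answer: -1459/3 ≈ -486.33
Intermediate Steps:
E(N, T) = -4/3 + N/6 (E(N, T) = -7/6 + ((N + 0) - 1)/6 = -7/6 + (N - 1)/6 = -7/6 + (-1 + N)/6 = -7/6 + (-⅙ + N/6) = -4/3 + N/6)
B = -3/2 (B = 3 + (¼)*(-18) = 3 - 9/2 = -3/2 ≈ -1.5000)
Z(t) = -4
G(g, n) = -17/6 + n/6 (G(g, n) = -3/2 + (-4/3 + n/6) = -17/6 + n/6)
-513 + Z(-22)*G(-39, -23) = -513 - 4*(-17/6 + (⅙)*(-23)) = -513 - 4*(-17/6 - 23/6) = -513 - 4*(-20/3) = -513 + 80/3 = -1459/3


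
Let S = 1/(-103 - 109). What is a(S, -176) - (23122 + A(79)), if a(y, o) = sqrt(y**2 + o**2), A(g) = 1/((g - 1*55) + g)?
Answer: -2381567/103 + sqrt(1392185345)/212 ≈ -22946.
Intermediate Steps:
S = -1/212 (S = 1/(-212) = -1/212 ≈ -0.0047170)
A(g) = 1/(-55 + 2*g) (A(g) = 1/((g - 55) + g) = 1/((-55 + g) + g) = 1/(-55 + 2*g))
a(y, o) = sqrt(o**2 + y**2)
a(S, -176) - (23122 + A(79)) = sqrt((-176)**2 + (-1/212)**2) - (23122 + 1/(-55 + 2*79)) = sqrt(30976 + 1/44944) - (23122 + 1/(-55 + 158)) = sqrt(1392185345/44944) - (23122 + 1/103) = sqrt(1392185345)/212 - (23122 + 1/103) = sqrt(1392185345)/212 - 1*2381567/103 = sqrt(1392185345)/212 - 2381567/103 = -2381567/103 + sqrt(1392185345)/212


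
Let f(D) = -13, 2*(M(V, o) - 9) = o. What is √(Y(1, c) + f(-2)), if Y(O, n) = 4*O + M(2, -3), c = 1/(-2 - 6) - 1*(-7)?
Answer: I*√6/2 ≈ 1.2247*I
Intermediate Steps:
M(V, o) = 9 + o/2
c = 55/8 (c = 1/(-8) + 7 = -⅛ + 7 = 55/8 ≈ 6.8750)
Y(O, n) = 15/2 + 4*O (Y(O, n) = 4*O + (9 + (½)*(-3)) = 4*O + (9 - 3/2) = 4*O + 15/2 = 15/2 + 4*O)
√(Y(1, c) + f(-2)) = √((15/2 + 4*1) - 13) = √((15/2 + 4) - 13) = √(23/2 - 13) = √(-3/2) = I*√6/2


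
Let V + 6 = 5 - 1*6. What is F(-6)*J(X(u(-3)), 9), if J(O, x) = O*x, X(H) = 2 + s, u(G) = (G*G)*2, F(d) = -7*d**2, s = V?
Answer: 11340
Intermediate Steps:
V = -7 (V = -6 + (5 - 1*6) = -6 + (5 - 6) = -6 - 1 = -7)
s = -7
u(G) = 2*G**2 (u(G) = G**2*2 = 2*G**2)
X(H) = -5 (X(H) = 2 - 7 = -5)
F(-6)*J(X(u(-3)), 9) = (-7*(-6)**2)*(-5*9) = -7*36*(-45) = -252*(-45) = 11340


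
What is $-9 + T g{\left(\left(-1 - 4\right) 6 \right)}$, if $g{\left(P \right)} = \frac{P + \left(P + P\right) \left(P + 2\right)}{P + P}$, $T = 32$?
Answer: $-889$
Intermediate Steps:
$g{\left(P \right)} = \frac{P + 2 P \left(2 + P\right)}{2 P}$
$-9 + T g{\left(\left(-1 - 4\right) 6 \right)} = -9 + 32 \left(\frac{5}{2} + \left(-1 - 4\right) 6\right) = -9 + 32 \left(\frac{5}{2} - 30\right) = -9 + 32 \left(- \frac{55}{2}\right) = -9 - 880 = -889$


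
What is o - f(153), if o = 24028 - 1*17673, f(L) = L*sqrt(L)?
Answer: 6355 - 459*sqrt(17) ≈ 4462.5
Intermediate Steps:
f(L) = L**(3/2)
o = 6355 (o = 24028 - 17673 = 6355)
o - f(153) = 6355 - 153**(3/2) = 6355 - 459*sqrt(17)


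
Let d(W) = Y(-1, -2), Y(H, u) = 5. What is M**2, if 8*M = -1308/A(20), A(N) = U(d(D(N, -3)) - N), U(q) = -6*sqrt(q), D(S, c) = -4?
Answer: -11881/240 ≈ -49.504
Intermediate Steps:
d(W) = 5
A(N) = -6*sqrt(5 - N)
M = -109*I*sqrt(15)/60 (M = (-1308*(-1/(6*sqrt(5 - 1*20))))/8 = (-1308*(-1/(6*sqrt(5 - 20))))/8 = (-1308*I*sqrt(15)/90)/8 = (-218*I*sqrt(15)/15)/8 = -109*I*sqrt(15)/60 ≈ -7.0359*I)
M**2 = (-109*I*sqrt(15)/60)**2 = -11881/240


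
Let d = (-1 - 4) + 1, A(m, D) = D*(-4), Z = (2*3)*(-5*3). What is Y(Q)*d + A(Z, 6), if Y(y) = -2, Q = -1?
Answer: -16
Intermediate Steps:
Z = -90 (Z = 6*(-15) = -90)
A(m, D) = -4*D
d = -4 (d = -5 + 1 = -4)
Y(Q)*d + A(Z, 6) = -2*(-4) - 4*6 = 8 - 24 = -16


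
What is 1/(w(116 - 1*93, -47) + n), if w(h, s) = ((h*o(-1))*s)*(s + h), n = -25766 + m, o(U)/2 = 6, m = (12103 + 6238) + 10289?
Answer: 1/314192 ≈ 3.1828e-6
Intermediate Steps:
m = 28630 (m = 18341 + 10289 = 28630)
o(U) = 12 (o(U) = 2*6 = 12)
n = 2864 (n = -25766 + 28630 = 2864)
w(h, s) = 12*h*s*(h + s) (w(h, s) = ((h*12)*s)*(s + h) = ((12*h)*s)*(h + s) = (12*h*s)*(h + s) = 12*h*s*(h + s))
1/(w(116 - 1*93, -47) + n) = 1/(12*(116 - 1*93)*(-47)*((116 - 1*93) - 47) + 2864) = 1/(12*(116 - 93)*(-47)*((116 - 93) - 47) + 2864) = 1/(12*23*(-47)*(23 - 47) + 2864) = 1/(12*23*(-47)*(-24) + 2864) = 1/(311328 + 2864) = 1/314192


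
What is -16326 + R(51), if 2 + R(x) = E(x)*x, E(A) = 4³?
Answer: -13064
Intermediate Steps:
E(A) = 64
R(x) = -2 + 64*x
-16326 + R(51) = -16326 + (-2 + 64*51) = -16326 + (-2 + 3264) = -16326 + 3262 = -13064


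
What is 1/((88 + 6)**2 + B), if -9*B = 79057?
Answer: 9/467 ≈ 0.019272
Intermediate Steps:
B = -79057/9 (B = -1/9*79057 = -79057/9 ≈ -8784.1)
1/((88 + 6)**2 + B) = 1/((88 + 6)**2 - 79057/9) = 1/(94**2 - 79057/9) = 1/(8836 - 79057/9) = 1/(467/9) = 9/467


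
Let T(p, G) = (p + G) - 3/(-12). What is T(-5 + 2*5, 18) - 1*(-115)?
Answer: 553/4 ≈ 138.25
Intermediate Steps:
T(p, G) = ¼ + G + p (T(p, G) = (G + p) - 3*(-1/12) = (G + p) + ¼ = ¼ + G + p)
T(-5 + 2*5, 18) - 1*(-115) = (¼ + 18 + (-5 + 2*5)) - 1*(-115) = (¼ + 18 + (-5 + 10)) + 115 = (¼ + 18 + 5) + 115 = 93/4 + 115 = 553/4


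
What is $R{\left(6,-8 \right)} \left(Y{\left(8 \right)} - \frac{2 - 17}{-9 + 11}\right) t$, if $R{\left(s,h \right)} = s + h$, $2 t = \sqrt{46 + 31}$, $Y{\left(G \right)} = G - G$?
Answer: $- \frac{15 \sqrt{77}}{2} \approx -65.812$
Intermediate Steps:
$Y{\left(G \right)} = 0$
$t = \frac{\sqrt{77}}{2}$ ($t = \frac{\sqrt{46 + 31}}{2} = \frac{\sqrt{77}}{2} \approx 4.3875$)
$R{\left(s,h \right)} = h + s$
$R{\left(6,-8 \right)} \left(Y{\left(8 \right)} - \frac{2 - 17}{-9 + 11}\right) t = \left(-8 + 6\right) \left(0 - \frac{2 - 17}{-9 + 11}\right) \frac{\sqrt{77}}{2} = - 2 \left(0 - - \frac{15}{2}\right) \frac{\sqrt{77}}{2} = - 2 \left(0 + \frac{15}{2}\right) \frac{\sqrt{77}}{2} = \left(-2\right) \frac{15}{2} \frac{\sqrt{77}}{2} = - 15 \frac{\sqrt{77}}{2} = - \frac{15 \sqrt{77}}{2}$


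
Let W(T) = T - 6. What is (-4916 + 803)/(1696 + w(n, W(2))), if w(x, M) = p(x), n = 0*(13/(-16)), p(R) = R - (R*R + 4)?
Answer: -457/188 ≈ -2.4309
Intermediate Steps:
W(T) = -6 + T
p(R) = -4 + R - R**2 (p(R) = R - (R**2 + 4) = R - (4 + R**2) = R + (-4 - R**2) = -4 + R - R**2)
n = 0 (n = 0*(13*(-1/16)) = 0*(-13/16) = 0)
w(x, M) = -4 + x - x**2
(-4916 + 803)/(1696 + w(n, W(2))) = (-4916 + 803)/(1696 + (-4 + 0 - 1*0**2)) = -4113/(1696 + (-4 + 0 - 1*0)) = -4113/(1696 + (-4 + 0 + 0)) = -4113/(1696 - 4) = -4113/1692 = -4113*1/1692 = -457/188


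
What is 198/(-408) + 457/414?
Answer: 8707/14076 ≈ 0.61857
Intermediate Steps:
198/(-408) + 457/414 = 198*(-1/408) + 457*(1/414) = -33/68 + 457/414 = 8707/14076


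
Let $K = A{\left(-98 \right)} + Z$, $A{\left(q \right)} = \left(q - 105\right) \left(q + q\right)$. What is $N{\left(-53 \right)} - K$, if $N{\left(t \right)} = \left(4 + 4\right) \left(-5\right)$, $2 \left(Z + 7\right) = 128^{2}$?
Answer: $-48013$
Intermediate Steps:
$A{\left(q \right)} = 2 q \left(-105 + q\right)$ ($A{\left(q \right)} = \left(-105 + q\right) 2 q = 2 q \left(-105 + q\right)$)
$Z = 8185$ ($Z = -7 + \frac{128^{2}}{2} = -7 + \frac{1}{2} \cdot 16384 = -7 + 8192 = 8185$)
$N{\left(t \right)} = -40$ ($N{\left(t \right)} = 8 \left(-5\right) = -40$)
$K = 47973$ ($K = 2 \left(-98\right) \left(-105 - 98\right) + 8185 = 2 \left(-98\right) \left(-203\right) + 8185 = 39788 + 8185 = 47973$)
$N{\left(-53 \right)} - K = -40 - 47973 = -48013$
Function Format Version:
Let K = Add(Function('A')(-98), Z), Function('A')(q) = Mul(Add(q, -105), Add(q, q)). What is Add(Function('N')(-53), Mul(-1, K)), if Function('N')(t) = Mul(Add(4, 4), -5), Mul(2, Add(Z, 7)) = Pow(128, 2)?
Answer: -48013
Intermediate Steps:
Function('A')(q) = Mul(2, q, Add(-105, q)) (Function('A')(q) = Mul(Add(-105, q), Mul(2, q)) = Mul(2, q, Add(-105, q)))
Z = 8185 (Z = Add(-7, Mul(Rational(1, 2), Pow(128, 2))) = Add(-7, Mul(Rational(1, 2), 16384)) = Add(-7, 8192) = 8185)
Function('N')(t) = -40 (Function('N')(t) = Mul(8, -5) = -40)
K = 47973 (K = Add(Mul(2, -98, Add(-105, -98)), 8185) = Add(Mul(2, -98, -203), 8185) = Add(39788, 8185) = 47973)
Add(Function('N')(-53), Mul(-1, K)) = Add(-40, Mul(-1, 47973)) = Add(-40, -47973) = -48013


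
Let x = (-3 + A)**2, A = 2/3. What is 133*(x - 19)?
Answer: -16226/9 ≈ -1802.9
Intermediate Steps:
A = 2/3 (A = 2*(1/3) = 2/3 ≈ 0.66667)
x = 49/9 (x = (-3 + 2/3)**2 = (-7/3)**2 = 49/9 ≈ 5.4444)
133*(x - 19) = 133*(49/9 - 19) = 133*(-122/9) = -16226/9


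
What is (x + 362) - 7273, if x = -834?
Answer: -7745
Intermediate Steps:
(x + 362) - 7273 = (-834 + 362) - 7273 = -472 - 7273 = -7745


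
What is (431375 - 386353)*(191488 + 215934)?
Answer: 18342953284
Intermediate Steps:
(431375 - 386353)*(191488 + 215934) = 45022*407422 = 18342953284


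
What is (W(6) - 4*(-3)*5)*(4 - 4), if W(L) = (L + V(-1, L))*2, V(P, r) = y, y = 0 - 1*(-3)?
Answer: 0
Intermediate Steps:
y = 3 (y = 0 + 3 = 3)
V(P, r) = 3
W(L) = 6 + 2*L (W(L) = (L + 3)*2 = (3 + L)*2 = 6 + 2*L)
(W(6) - 4*(-3)*5)*(4 - 4) = ((6 + 2*6) - 4*(-3)*5)*(4 - 4) = ((6 + 12) + 12*5)*0 = (18 + 60)*0 = 78*0 = 0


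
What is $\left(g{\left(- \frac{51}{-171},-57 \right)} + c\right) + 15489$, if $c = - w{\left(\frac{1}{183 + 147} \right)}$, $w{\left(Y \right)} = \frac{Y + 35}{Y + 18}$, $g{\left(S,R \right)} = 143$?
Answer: $\frac{92858161}{5941} \approx 15630.0$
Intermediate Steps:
$w{\left(Y \right)} = \frac{35 + Y}{18 + Y}$
$c = - \frac{11551}{5941}$ ($c = - \frac{35 + \frac{1}{183 + 147}}{18 + \frac{1}{183 + 147}} = - \frac{35 + \frac{1}{330}}{18 + \frac{1}{330}} = - \frac{11551}{\frac{5941}{330} \cdot 330} = - \frac{330 \cdot 11551}{5941 \cdot 330} = \left(-1\right) \frac{11551}{5941} = - \frac{11551}{5941} \approx -1.9443$)
$\left(g{\left(- \frac{51}{-171},-57 \right)} + c\right) + 15489 = \left(143 - \frac{11551}{5941}\right) + 15489 = \frac{838012}{5941} + 15489 = \frac{92858161}{5941}$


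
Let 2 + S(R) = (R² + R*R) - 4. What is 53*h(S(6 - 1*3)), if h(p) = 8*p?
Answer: 5088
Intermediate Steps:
S(R) = -6 + 2*R² (S(R) = -2 + ((R² + R*R) - 4) = -2 + ((R² + R²) - 4) = -2 + (2*R² - 4) = -2 + (-4 + 2*R²) = -6 + 2*R²)
53*h(S(6 - 1*3)) = 53*(8*(-6 + 2*(6 - 1*3)²)) = 53*(8*(-6 + 2*(6 - 3)²)) = 53*(8*(-6 + 2*3²)) = 53*(8*(-6 + 2*9)) = 53*(8*(-6 + 18)) = 53*(8*12) = 53*96 = 5088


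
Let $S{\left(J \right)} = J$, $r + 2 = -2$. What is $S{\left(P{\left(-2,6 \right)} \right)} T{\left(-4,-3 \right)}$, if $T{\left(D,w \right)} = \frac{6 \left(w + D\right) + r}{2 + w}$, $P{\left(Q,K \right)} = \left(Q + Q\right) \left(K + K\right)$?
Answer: $-2208$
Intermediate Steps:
$P{\left(Q,K \right)} = 4 K Q$ ($P{\left(Q,K \right)} = 2 Q 2 K = 4 K Q$)
$r = -4$ ($r = -2 - 2 = -4$)
$T{\left(D,w \right)} = \frac{-4 + 6 D + 6 w}{2 + w}$ ($T{\left(D,w \right)} = \frac{6 \left(w + D\right) - 4}{2 + w} = \frac{6 \left(D + w\right) - 4}{2 + w} = \frac{\left(6 D + 6 w\right) - 4}{2 + w} = \frac{-4 + 6 D + 6 w}{2 + w}$)
$S{\left(P{\left(-2,6 \right)} \right)} T{\left(-4,-3 \right)} = 4 \cdot 6 \left(-2\right) \frac{2 \left(-2 + 3 \left(-4\right) + 3 \left(-3\right)\right)}{2 - 3} = - 48 \frac{2 \left(-2 - 12 - 9\right)}{-1} = - 48 \cdot 2 \left(-1\right) \left(-23\right) = \left(-48\right) 46 = -2208$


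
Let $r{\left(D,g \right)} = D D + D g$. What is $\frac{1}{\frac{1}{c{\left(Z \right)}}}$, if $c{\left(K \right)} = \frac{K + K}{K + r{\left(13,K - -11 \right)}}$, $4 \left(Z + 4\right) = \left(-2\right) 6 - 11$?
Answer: $- \frac{1}{9} \approx -0.11111$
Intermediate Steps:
$r{\left(D,g \right)} = D^{2} + D g$
$Z = - \frac{39}{4}$ ($Z = -4 + \frac{\left(-2\right) 6 - 11}{4} = -4 + \frac{-12 - 11}{4} = -4 + \frac{1}{4} \left(-23\right) = -4 - \frac{23}{4} = - \frac{39}{4} \approx -9.75$)
$c{\left(K \right)} = \frac{2 K}{312 + 14 K}$ ($c{\left(K \right)} = \frac{K + K}{K + 13 \left(13 + \left(K - -11\right)\right)} = \frac{2 K}{K + 13 \left(13 + \left(K + 11\right)\right)} = \frac{2 K}{K + 13 \left(13 + \left(11 + K\right)\right)} = \frac{2 K}{K + 13 \left(24 + K\right)} = \frac{2 K}{K + \left(312 + 13 K\right)} = \frac{2 K}{312 + 14 K}$)
$\frac{1}{\frac{1}{c{\left(Z \right)}}} = \frac{1}{\frac{1}{\left(- \frac{39}{4}\right) \frac{1}{156 + 7 \left(- \frac{39}{4}\right)}}} = \frac{1}{\frac{1}{\left(- \frac{39}{4}\right) \frac{1}{156 - \frac{273}{4}}}} = \frac{1}{\frac{1}{\left(- \frac{39}{4}\right) \frac{1}{\frac{351}{4}}}} = \frac{1}{\frac{1}{\left(- \frac{39}{4}\right) \frac{4}{351}}} = \frac{1}{\frac{1}{- \frac{1}{9}}} = \frac{1}{-9} = - \frac{1}{9}$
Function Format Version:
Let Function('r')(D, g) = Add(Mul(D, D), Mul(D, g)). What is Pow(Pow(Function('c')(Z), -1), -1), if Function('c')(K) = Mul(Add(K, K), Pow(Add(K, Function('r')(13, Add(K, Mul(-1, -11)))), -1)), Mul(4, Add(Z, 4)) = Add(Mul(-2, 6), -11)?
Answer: Rational(-1, 9) ≈ -0.11111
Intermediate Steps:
Function('r')(D, g) = Add(Pow(D, 2), Mul(D, g))
Z = Rational(-39, 4) (Z = Add(-4, Mul(Rational(1, 4), Add(Mul(-2, 6), -11))) = Add(-4, Mul(Rational(1, 4), Add(-12, -11))) = Add(-4, Mul(Rational(1, 4), -23)) = Add(-4, Rational(-23, 4)) = Rational(-39, 4) ≈ -9.7500)
Function('c')(K) = Mul(2, K, Pow(Add(312, Mul(14, K)), -1)) (Function('c')(K) = Mul(Add(K, K), Pow(Add(K, Mul(13, Add(13, Add(K, Mul(-1, -11))))), -1)) = Mul(Mul(2, K), Pow(Add(K, Mul(13, Add(13, Add(K, 11)))), -1)) = Mul(Mul(2, K), Pow(Add(K, Mul(13, Add(13, Add(11, K)))), -1)) = Mul(Mul(2, K), Pow(Add(K, Mul(13, Add(24, K))), -1)) = Mul(Mul(2, K), Pow(Add(K, Add(312, Mul(13, K))), -1)) = Mul(Mul(2, K), Pow(Add(312, Mul(14, K)), -1)) = Mul(2, K, Pow(Add(312, Mul(14, K)), -1)))
Pow(Pow(Function('c')(Z), -1), -1) = Pow(Pow(Mul(Rational(-39, 4), Pow(Add(156, Mul(7, Rational(-39, 4))), -1)), -1), -1) = Pow(Pow(Mul(Rational(-39, 4), Pow(Add(156, Rational(-273, 4)), -1)), -1), -1) = Pow(Pow(Mul(Rational(-39, 4), Pow(Rational(351, 4), -1)), -1), -1) = Pow(Pow(Mul(Rational(-39, 4), Rational(4, 351)), -1), -1) = Pow(Pow(Rational(-1, 9), -1), -1) = Pow(-9, -1) = Rational(-1, 9)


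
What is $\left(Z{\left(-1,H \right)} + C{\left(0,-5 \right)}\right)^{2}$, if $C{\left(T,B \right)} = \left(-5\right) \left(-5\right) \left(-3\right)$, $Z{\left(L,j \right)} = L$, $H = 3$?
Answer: $5776$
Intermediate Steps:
$C{\left(T,B \right)} = -75$ ($C{\left(T,B \right)} = 25 \left(-3\right) = -75$)
$\left(Z{\left(-1,H \right)} + C{\left(0,-5 \right)}\right)^{2} = \left(-1 - 75\right)^{2} = \left(-76\right)^{2} = 5776$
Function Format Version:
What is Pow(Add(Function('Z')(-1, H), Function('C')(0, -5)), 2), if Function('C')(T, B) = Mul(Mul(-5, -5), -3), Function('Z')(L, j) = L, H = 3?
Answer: 5776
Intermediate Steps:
Function('C')(T, B) = -75 (Function('C')(T, B) = Mul(25, -3) = -75)
Pow(Add(Function('Z')(-1, H), Function('C')(0, -5)), 2) = Pow(Add(-1, -75), 2) = Pow(-76, 2) = 5776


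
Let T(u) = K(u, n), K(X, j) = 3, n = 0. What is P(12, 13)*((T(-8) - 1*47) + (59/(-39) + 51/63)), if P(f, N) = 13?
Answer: -4068/7 ≈ -581.14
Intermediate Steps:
T(u) = 3
P(12, 13)*((T(-8) - 1*47) + (59/(-39) + 51/63)) = 13*((3 - 1*47) + (59/(-39) + 51/63)) = 13*((3 - 47) + (59*(-1/39) + 51*(1/63))) = 13*(-44 + (-59/39 + 17/21)) = 13*(-44 - 64/91) = 13*(-4068/91) = -4068/7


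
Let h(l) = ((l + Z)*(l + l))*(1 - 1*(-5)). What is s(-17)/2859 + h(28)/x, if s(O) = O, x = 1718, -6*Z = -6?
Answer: 13914445/2455881 ≈ 5.6658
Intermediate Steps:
Z = 1 (Z = -1/6*(-6) = 1)
h(l) = 12*l*(1 + l) (h(l) = ((l + 1)*(l + l))*(1 - 1*(-5)) = ((1 + l)*(2*l))*(1 + 5) = (2*l*(1 + l))*6 = 12*l*(1 + l))
s(-17)/2859 + h(28)/x = -17/2859 + (12*28*(1 + 28))/1718 = -17*1/2859 + (12*28*29)*(1/1718) = -17/2859 + 9744*(1/1718) = -17/2859 + 4872/859 = 13914445/2455881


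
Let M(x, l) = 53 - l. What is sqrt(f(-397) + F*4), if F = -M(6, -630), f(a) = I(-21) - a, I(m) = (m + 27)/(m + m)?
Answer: I*sqrt(114422)/7 ≈ 48.323*I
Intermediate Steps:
I(m) = (27 + m)/(2*m) (I(m) = (27 + m)/((2*m)) = (27 + m)*(1/(2*m)) = (27 + m)/(2*m))
f(a) = -1/7 - a (f(a) = (1/2)*(27 - 21)/(-21) - a = (1/2)*(-1/21)*6 - a = -1/7 - a)
F = -683 (F = -(53 - 1*(-630)) = -(53 + 630) = -1*683 = -683)
sqrt(f(-397) + F*4) = sqrt((-1/7 - 1*(-397)) - 683*4) = sqrt((-1/7 + 397) - 2732) = sqrt(2778/7 - 2732) = sqrt(-16346/7) = I*sqrt(114422)/7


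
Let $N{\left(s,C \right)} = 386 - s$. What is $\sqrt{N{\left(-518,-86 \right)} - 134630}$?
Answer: $i \sqrt{133726} \approx 365.69 i$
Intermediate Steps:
$\sqrt{N{\left(-518,-86 \right)} - 134630} = \sqrt{\left(386 - -518\right) - 134630} = \sqrt{\left(386 + 518\right) - 134630} = \sqrt{904 - 134630} = \sqrt{-133726} = i \sqrt{133726}$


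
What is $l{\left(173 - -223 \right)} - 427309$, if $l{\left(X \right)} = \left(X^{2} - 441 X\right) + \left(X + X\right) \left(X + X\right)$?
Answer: $182135$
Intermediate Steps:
$l{\left(X \right)} = - 441 X + 5 X^{2}$ ($l{\left(X \right)} = \left(X^{2} - 441 X\right) + 2 X 2 X = \left(X^{2} - 441 X\right) + 4 X^{2} = - 441 X + 5 X^{2}$)
$l{\left(173 - -223 \right)} - 427309 = \left(173 - -223\right) \left(-441 + 5 \left(173 - -223\right)\right) - 427309 = \left(173 + 223\right) \left(-441 + 5 \left(173 + 223\right)\right) - 427309 = 396 \left(-441 + 5 \cdot 396\right) - 427309 = 396 \left(-441 + 1980\right) - 427309 = 396 \cdot 1539 - 427309 = 609444 - 427309 = 182135$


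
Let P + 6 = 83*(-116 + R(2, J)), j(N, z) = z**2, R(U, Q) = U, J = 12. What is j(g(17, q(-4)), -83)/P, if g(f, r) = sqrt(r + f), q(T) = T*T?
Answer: -6889/9468 ≈ -0.72761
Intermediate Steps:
q(T) = T**2
g(f, r) = sqrt(f + r)
P = -9468 (P = -6 + 83*(-116 + 2) = -6 + 83*(-114) = -6 - 9462 = -9468)
j(g(17, q(-4)), -83)/P = (-83)**2/(-9468) = 6889*(-1/9468) = -6889/9468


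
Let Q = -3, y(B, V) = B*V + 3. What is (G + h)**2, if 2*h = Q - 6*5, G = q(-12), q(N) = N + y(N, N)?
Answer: 56169/4 ≈ 14042.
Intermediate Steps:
y(B, V) = 3 + B*V
q(N) = 3 + N + N**2 (q(N) = N + (3 + N*N) = N + (3 + N**2) = 3 + N + N**2)
G = 135 (G = 3 - 12 + (-12)**2 = 3 - 12 + 144 = 135)
h = -33/2 (h = (-3 - 6*5)/2 = (-3 - 30)/2 = (1/2)*(-33) = -33/2 ≈ -16.500)
(G + h)**2 = (135 - 33/2)**2 = (237/2)**2 = 56169/4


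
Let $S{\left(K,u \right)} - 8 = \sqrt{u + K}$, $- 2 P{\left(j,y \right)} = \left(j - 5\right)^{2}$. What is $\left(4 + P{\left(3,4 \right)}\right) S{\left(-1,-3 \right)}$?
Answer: $16 + 4 i \approx 16.0 + 4.0 i$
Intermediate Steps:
$P{\left(j,y \right)} = - \frac{\left(-5 + j\right)^{2}}{2}$ ($P{\left(j,y \right)} = - \frac{\left(j - 5\right)^{2}}{2} = - \frac{\left(-5 + j\right)^{2}}{2}$)
$S{\left(K,u \right)} = 8 + \sqrt{K + u}$ ($S{\left(K,u \right)} = 8 + \sqrt{u + K} = 8 + \sqrt{K + u}$)
$\left(4 + P{\left(3,4 \right)}\right) S{\left(-1,-3 \right)} = \left(4 - \frac{\left(-5 + 3\right)^{2}}{2}\right) \left(8 + \sqrt{-1 - 3}\right) = \left(4 - \frac{\left(-2\right)^{2}}{2}\right) \left(8 + \sqrt{-4}\right) = \left(4 - 2\right) \left(8 + 2 i\right) = 2 \left(8 + 2 i\right) = 16 + 4 i$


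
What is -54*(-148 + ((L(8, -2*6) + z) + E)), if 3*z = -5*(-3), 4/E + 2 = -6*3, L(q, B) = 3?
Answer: 37854/5 ≈ 7570.8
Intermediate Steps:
E = -1/5 (E = 4/(-2 - 6*3) = 4/(-2 - 18) = 4/(-20) = 4*(-1/20) = -1/5 ≈ -0.20000)
z = 5 (z = (-5*(-3))/3 = (1/3)*15 = 5)
-54*(-148 + ((L(8, -2*6) + z) + E)) = -54*(-148 + ((3 + 5) - 1/5)) = -54*(-148 + (8 - 1/5)) = -54*(-148 + 39/5) = -54*(-701/5) = 37854/5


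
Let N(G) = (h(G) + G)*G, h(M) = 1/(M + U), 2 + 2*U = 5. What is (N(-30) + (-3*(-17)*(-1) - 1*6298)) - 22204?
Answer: -525387/19 ≈ -27652.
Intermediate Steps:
U = 3/2 (U = -1 + (½)*5 = -1 + 5/2 = 3/2 ≈ 1.5000)
h(M) = 1/(3/2 + M) (h(M) = 1/(M + 3/2) = 1/(3/2 + M))
N(G) = G*(G + 2/(3 + 2*G)) (N(G) = (2/(3 + 2*G) + G)*G = (G + 2/(3 + 2*G))*G = G*(G + 2/(3 + 2*G)))
(N(-30) + (-3*(-17)*(-1) - 1*6298)) - 22204 = (-30*(2 - 30*(3 + 2*(-30)))/(3 + 2*(-30)) + (-3*(-17)*(-1) - 1*6298)) - 22204 = (-30*(2 - 30*(3 - 60))/(3 - 60) + (51*(-1) - 6298)) - 22204 = (-30*(2 - 30*(-57))/(-57) + (-51 - 6298)) - 22204 = (-30*(-1/57)*(2 + 1710) - 6349) - 22204 = (-30*(-1/57)*1712 - 6349) - 22204 = (17120/19 - 6349) - 22204 = -103511/19 - 22204 = -525387/19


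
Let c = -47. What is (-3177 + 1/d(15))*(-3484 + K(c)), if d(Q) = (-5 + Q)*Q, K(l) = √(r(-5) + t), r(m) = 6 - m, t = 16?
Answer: 830148358/75 - 476549*√3/50 ≈ 1.1052e+7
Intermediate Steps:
K(l) = 3*√3 (K(l) = √((6 - 1*(-5)) + 16) = √((6 + 5) + 16) = √(11 + 16) = √27 = 3*√3)
d(Q) = Q*(-5 + Q)
(-3177 + 1/d(15))*(-3484 + K(c)) = (-3177 + 1/(15*(-5 + 15)))*(-3484 + 3*√3) = (-3177 + 1/(15*10))*(-3484 + 3*√3) = (-3177 + 1/150)*(-3484 + 3*√3) = -476549*(-3484 + 3*√3)/150 = 830148358/75 - 476549*√3/50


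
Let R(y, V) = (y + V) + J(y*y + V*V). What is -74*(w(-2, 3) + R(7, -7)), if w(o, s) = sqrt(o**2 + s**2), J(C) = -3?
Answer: 222 - 74*sqrt(13) ≈ -44.811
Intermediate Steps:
R(y, V) = -3 + V + y (R(y, V) = (y + V) - 3 = (V + y) - 3 = -3 + V + y)
-74*(w(-2, 3) + R(7, -7)) = -74*(sqrt((-2)**2 + 3**2) + (-3 - 7 + 7)) = -74*(sqrt(4 + 9) - 3) = -74*(sqrt(13) - 3) = -74*(-3 + sqrt(13)) = 222 - 74*sqrt(13)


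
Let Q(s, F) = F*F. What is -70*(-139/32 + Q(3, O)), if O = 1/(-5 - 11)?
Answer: 38885/128 ≈ 303.79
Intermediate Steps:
O = -1/16 (O = 1/(-16) = -1/16 ≈ -0.062500)
Q(s, F) = F**2
-70*(-139/32 + Q(3, O)) = -70*(-139/32 + (-1/16)**2) = -70*(-139*1/32 + 1/256) = -70*(-139/32 + 1/256) = -70*(-1111/256) = 38885/128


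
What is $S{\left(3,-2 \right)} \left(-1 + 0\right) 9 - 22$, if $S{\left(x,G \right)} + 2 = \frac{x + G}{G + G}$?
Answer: $- \frac{7}{4} \approx -1.75$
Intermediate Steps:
$S{\left(x,G \right)} = -2 + \frac{G + x}{2 G}$ ($S{\left(x,G \right)} = -2 + \frac{x + G}{G + G} = -2 + \frac{G + x}{2 G}$)
$S{\left(3,-2 \right)} \left(-1 + 0\right) 9 - 22 = \frac{3 - -6}{2 \left(-2\right)} \left(-1 + 0\right) 9 - 22 = \frac{1}{2} \left(- \frac{1}{2}\right) \left(3 + 6\right) \left(-1\right) 9 - 22 = \frac{1}{2} \left(- \frac{1}{2}\right) 9 \left(-1\right) 9 - 22 = \left(- \frac{9}{4}\right) \left(-1\right) 9 - 22 = \frac{9}{4} \cdot 9 - 22 = \frac{81}{4} - 22 = - \frac{7}{4}$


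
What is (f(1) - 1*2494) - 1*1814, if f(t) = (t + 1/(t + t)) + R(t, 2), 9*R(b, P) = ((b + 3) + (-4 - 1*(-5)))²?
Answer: -77467/18 ≈ -4303.7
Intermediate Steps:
R(b, P) = (4 + b)²/9 (R(b, P) = ((b + 3) + (-4 - 1*(-5)))²/9 = ((3 + b) + (-4 + 5))²/9 = ((3 + b) + 1)²/9 = (4 + b)²/9)
f(t) = t + 1/(2*t) + (4 + t)²/9 (f(t) = (t + 1/(t + t)) + (4 + t)²/9 = (t + 1/(2*t)) + (4 + t)²/9 = t + 1/(2*t) + (4 + t)²/9)
(f(1) - 1*2494) - 1*1814 = ((1 + (½)/1 + (4 + 1)²/9) - 1*2494) - 1*1814 = ((1 + (½)*1 + (⅑)*5²) - 2494) - 1814 = ((1 + ½ + (⅑)*25) - 2494) - 1814 = ((1 + ½ + 25/9) - 2494) - 1814 = (77/18 - 2494) - 1814 = -44815/18 - 1814 = -77467/18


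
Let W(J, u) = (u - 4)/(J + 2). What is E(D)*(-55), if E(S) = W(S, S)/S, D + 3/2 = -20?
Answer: 1870/559 ≈ 3.3453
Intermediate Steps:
W(J, u) = (-4 + u)/(2 + J)
D = -43/2 (D = -3/2 - 20 = -43/2 ≈ -21.500)
E(S) = (-4 + S)/(S*(2 + S)) (E(S) = ((-4 + S)/(2 + S))/S = (-4 + S)/(S*(2 + S)))
E(D)*(-55) = ((-4 - 43/2)/((-43/2)*(2 - 43/2)))*(-55) = -2/43*(-51/2)/(-39/2)*(-55) = -2/43*(-2/39)*(-51/2)*(-55) = -34/559*(-55) = 1870/559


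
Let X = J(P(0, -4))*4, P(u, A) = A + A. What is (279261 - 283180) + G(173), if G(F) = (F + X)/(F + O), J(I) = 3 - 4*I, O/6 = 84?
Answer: -2652850/677 ≈ -3918.5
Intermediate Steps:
P(u, A) = 2*A
O = 504 (O = 6*84 = 504)
X = 140 (X = (3 - 8*(-4))*4 = (3 - 4*(-8))*4 = (3 + 32)*4 = 35*4 = 140)
G(F) = (140 + F)/(504 + F) (G(F) = (F + 140)/(F + 504) = (140 + F)/(504 + F))
(279261 - 283180) + G(173) = (279261 - 283180) + (140 + 173)/(504 + 173) = -3919 + 313/677 = -2652850/677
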